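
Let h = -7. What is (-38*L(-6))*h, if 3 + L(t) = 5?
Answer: 532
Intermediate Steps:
L(t) = 2 (L(t) = -3 + 5 = 2)
(-38*L(-6))*h = -38*2*(-7) = -76*(-7) = 532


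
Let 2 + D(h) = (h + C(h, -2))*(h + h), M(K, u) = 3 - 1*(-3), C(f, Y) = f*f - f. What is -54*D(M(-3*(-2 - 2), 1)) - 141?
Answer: -23361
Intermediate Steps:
C(f, Y) = f² - f
M(K, u) = 6 (M(K, u) = 3 + 3 = 6)
D(h) = -2 + 2*h*(h + h*(-1 + h)) (D(h) = -2 + (h + h*(-1 + h))*(h + h) = -2 + (h + h*(-1 + h))*(2*h) = -2 + 2*h*(h + h*(-1 + h)))
-54*D(M(-3*(-2 - 2), 1)) - 141 = -54*(-2 + 2*6³) - 141 = -54*(-2 + 2*216) - 141 = -54*(-2 + 432) - 141 = -54*430 - 141 = -23220 - 141 = -23361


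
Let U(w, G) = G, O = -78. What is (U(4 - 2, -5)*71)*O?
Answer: 27690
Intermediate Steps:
(U(4 - 2, -5)*71)*O = -5*71*(-78) = -355*(-78) = 27690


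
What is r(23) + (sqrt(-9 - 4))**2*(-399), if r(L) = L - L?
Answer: 5187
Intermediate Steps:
r(L) = 0
r(23) + (sqrt(-9 - 4))**2*(-399) = 0 + (sqrt(-9 - 4))**2*(-399) = 0 + (sqrt(-13))**2*(-399) = 0 + (I*sqrt(13))**2*(-399) = 0 - 13*(-399) = 0 + 5187 = 5187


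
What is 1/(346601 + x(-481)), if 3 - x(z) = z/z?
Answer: 1/346603 ≈ 2.8851e-6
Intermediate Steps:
x(z) = 2 (x(z) = 3 - z/z = 3 - 1*1 = 3 - 1 = 2)
1/(346601 + x(-481)) = 1/(346601 + 2) = 1/346603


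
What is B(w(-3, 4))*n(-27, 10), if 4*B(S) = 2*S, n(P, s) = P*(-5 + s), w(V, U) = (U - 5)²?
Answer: -135/2 ≈ -67.500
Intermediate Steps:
w(V, U) = (-5 + U)²
B(S) = S/2 (B(S) = (2*S)/4 = S/2)
B(w(-3, 4))*n(-27, 10) = ((-5 + 4)²/2)*(-27*(-5 + 10)) = ((½)*(-1)²)*(-27*5) = ((½)*1)*(-135) = (½)*(-135) = -135/2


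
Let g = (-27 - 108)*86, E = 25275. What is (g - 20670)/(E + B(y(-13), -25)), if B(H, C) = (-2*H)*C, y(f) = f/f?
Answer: -6456/5065 ≈ -1.2746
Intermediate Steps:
y(f) = 1
B(H, C) = -2*C*H
g = -11610 (g = -135*86 = -11610)
(g - 20670)/(E + B(y(-13), -25)) = (-11610 - 20670)/(25275 - 2*(-25)*1) = -32280/(25275 + 50) = -32280/25325 = -32280*1/25325 = -6456/5065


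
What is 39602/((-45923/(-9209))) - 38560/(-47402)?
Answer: 8644517276858/1088421023 ≈ 7942.3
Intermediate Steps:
39602/((-45923/(-9209))) - 38560/(-47402) = 39602/((-45923*(-1/9209))) - 38560*(-1/47402) = 39602/(45923/9209) + 19280/23701 = 39602*(9209/45923) + 19280/23701 = 364694818/45923 + 19280/23701 = 8644517276858/1088421023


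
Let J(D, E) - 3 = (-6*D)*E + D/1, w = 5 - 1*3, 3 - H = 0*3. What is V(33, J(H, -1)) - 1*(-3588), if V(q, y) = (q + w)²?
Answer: 4813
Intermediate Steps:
H = 3 (H = 3 - 0*3 = 3 - 1*0 = 3 + 0 = 3)
w = 2 (w = 5 - 3 = 2)
J(D, E) = 3 + D - 6*D*E (J(D, E) = 3 + ((-6*D)*E + D/1) = 3 + (-6*D*E + D*1) = 3 + (-6*D*E + D) = 3 + (D - 6*D*E) = 3 + D - 6*D*E)
V(q, y) = (2 + q)² (V(q, y) = (q + 2)² = (2 + q)²)
V(33, J(H, -1)) - 1*(-3588) = (2 + 33)² - 1*(-3588) = 35² + 3588 = 1225 + 3588 = 4813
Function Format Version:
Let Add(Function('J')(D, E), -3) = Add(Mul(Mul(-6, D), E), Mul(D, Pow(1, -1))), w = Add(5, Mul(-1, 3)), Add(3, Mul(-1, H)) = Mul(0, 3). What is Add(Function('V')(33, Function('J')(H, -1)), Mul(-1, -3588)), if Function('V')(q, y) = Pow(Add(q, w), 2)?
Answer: 4813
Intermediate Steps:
H = 3 (H = Add(3, Mul(-1, Mul(0, 3))) = Add(3, Mul(-1, 0)) = Add(3, 0) = 3)
w = 2 (w = Add(5, -3) = 2)
Function('J')(D, E) = Add(3, D, Mul(-6, D, E)) (Function('J')(D, E) = Add(3, Add(Mul(Mul(-6, D), E), Mul(D, Pow(1, -1)))) = Add(3, Add(Mul(-6, D, E), Mul(D, 1))) = Add(3, Add(Mul(-6, D, E), D)) = Add(3, Add(D, Mul(-6, D, E))) = Add(3, D, Mul(-6, D, E)))
Function('V')(q, y) = Pow(Add(2, q), 2) (Function('V')(q, y) = Pow(Add(q, 2), 2) = Pow(Add(2, q), 2))
Add(Function('V')(33, Function('J')(H, -1)), Mul(-1, -3588)) = Add(Pow(Add(2, 33), 2), Mul(-1, -3588)) = Add(Pow(35, 2), 3588) = Add(1225, 3588) = 4813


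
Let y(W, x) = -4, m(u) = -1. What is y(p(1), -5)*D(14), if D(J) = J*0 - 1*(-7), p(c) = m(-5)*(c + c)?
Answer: -28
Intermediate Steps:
p(c) = -2*c (p(c) = -(c + c) = -2*c)
D(J) = 7 (D(J) = 0 + 7 = 7)
y(p(1), -5)*D(14) = -4*7 = -28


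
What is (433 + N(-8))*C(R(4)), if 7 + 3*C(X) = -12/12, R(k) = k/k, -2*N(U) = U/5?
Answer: -5784/5 ≈ -1156.8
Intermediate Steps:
N(U) = -U/10 (N(U) = -U/(2*5) = -U/10)
R(k) = 1
C(X) = -8/3 (C(X) = -7/3 + (-12/12)/3 = -7/3 + (-12*1/12)/3 = -7/3 + (1/3)*(-1) = -7/3 - 1/3 = -8/3)
(433 + N(-8))*C(R(4)) = (433 - 1/10*(-8))*(-8/3) = (433 + 4/5)*(-8/3) = (2169/5)*(-8/3) = -5784/5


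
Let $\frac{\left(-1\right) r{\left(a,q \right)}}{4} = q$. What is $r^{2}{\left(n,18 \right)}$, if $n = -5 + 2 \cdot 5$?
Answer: $5184$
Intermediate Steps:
$n = 5$ ($n = -5 + 10 = 5$)
$r{\left(a,q \right)} = - 4 q$
$r^{2}{\left(n,18 \right)} = \left(\left(-4\right) 18\right)^{2} = \left(-72\right)^{2} = 5184$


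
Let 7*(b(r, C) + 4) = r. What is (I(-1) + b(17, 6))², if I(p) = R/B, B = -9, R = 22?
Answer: 64009/3969 ≈ 16.127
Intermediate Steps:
b(r, C) = -4 + r/7
I(p) = -22/9 (I(p) = 22/(-9) = 22*(-⅑) = -22/9)
(I(-1) + b(17, 6))² = (-22/9 + (-4 + (⅐)*17))² = (-22/9 + (-4 + 17/7))² = (-22/9 - 11/7)² = (-253/63)² = 64009/3969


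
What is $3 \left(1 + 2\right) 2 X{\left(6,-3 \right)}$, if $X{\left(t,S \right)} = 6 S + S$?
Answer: $-378$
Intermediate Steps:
$X{\left(t,S \right)} = 7 S$
$3 \left(1 + 2\right) 2 X{\left(6,-3 \right)} = 3 \left(1 + 2\right) 2 \cdot 7 \left(-3\right) = 3 \cdot 3 \cdot 2 \left(-21\right) = 9 \cdot 2 \left(-21\right) = 18 \left(-21\right) = -378$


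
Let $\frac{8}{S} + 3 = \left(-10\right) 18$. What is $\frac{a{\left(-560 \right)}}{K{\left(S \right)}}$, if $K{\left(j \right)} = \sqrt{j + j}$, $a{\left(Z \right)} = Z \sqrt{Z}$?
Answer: $- 560 \sqrt{6405} \approx -44818.0$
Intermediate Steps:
$S = - \frac{8}{183}$ ($S = \frac{8}{-3 - 180} = \frac{8}{-183} = 8 \left(- \frac{1}{183}\right) = - \frac{8}{183} \approx -0.043716$)
$a{\left(Z \right)} = Z^{\frac{3}{2}}$
$K{\left(j \right)} = \sqrt{2} \sqrt{j}$ ($K{\left(j \right)} = \sqrt{2 j} = \sqrt{2} \sqrt{j}$)
$\frac{a{\left(-560 \right)}}{K{\left(S \right)}} = \frac{\left(-560\right)^{\frac{3}{2}}}{\sqrt{2} \sqrt{- \frac{8}{183}}} = \frac{\left(-2240\right) i \sqrt{35}}{\sqrt{2} \frac{2 i \sqrt{366}}{183}} = \frac{\left(-2240\right) i \sqrt{35}}{\frac{4}{183} i \sqrt{183}} = - 2240 i \sqrt{35} \left(- \frac{i \sqrt{183}}{4}\right) = - 560 \sqrt{6405}$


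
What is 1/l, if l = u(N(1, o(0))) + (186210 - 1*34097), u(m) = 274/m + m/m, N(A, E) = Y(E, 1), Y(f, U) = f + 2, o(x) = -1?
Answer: 1/152388 ≈ 6.5622e-6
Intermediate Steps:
Y(f, U) = 2 + f
N(A, E) = 2 + E
u(m) = 1 + 274/m (u(m) = 274/m + 1 = 1 + 274/m)
l = 152388 (l = (274 + (2 - 1))/(2 - 1) + (186210 - 1*34097) = (274 + 1)/1 + (186210 - 34097) = 1*275 + 152113 = 275 + 152113 = 152388)
1/l = 1/152388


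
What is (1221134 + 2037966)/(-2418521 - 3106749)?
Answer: -325910/552527 ≈ -0.58985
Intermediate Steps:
(1221134 + 2037966)/(-2418521 - 3106749) = 3259100/(-5525270) = 3259100*(-1/5525270) = -325910/552527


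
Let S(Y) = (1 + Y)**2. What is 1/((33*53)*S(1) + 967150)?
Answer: 1/974146 ≈ 1.0265e-6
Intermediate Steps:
1/((33*53)*S(1) + 967150) = 1/((33*53)*(1 + 1)**2 + 967150) = 1/(1749*2**2 + 967150) = 1/(1749*4 + 967150) = 1/(6996 + 967150) = 1/974146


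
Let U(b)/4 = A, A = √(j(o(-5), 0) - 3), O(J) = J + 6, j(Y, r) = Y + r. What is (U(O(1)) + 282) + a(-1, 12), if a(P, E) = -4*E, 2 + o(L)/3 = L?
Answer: 234 + 8*I*√6 ≈ 234.0 + 19.596*I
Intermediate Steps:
o(L) = -6 + 3*L
O(J) = 6 + J
A = 2*I*√6 (A = √(((-6 + 3*(-5)) + 0) - 3) = √(((-6 - 15) + 0) - 3) = √((-21 + 0) - 3) = √(-21 - 3) = √(-24) = 2*I*√6 ≈ 4.899*I)
U(b) = 8*I*√6 (U(b) = 4*(2*I*√6) = 8*I*√6)
(U(O(1)) + 282) + a(-1, 12) = (8*I*√6 + 282) - 4*12 = (282 + 8*I*√6) - 48 = 234 + 8*I*√6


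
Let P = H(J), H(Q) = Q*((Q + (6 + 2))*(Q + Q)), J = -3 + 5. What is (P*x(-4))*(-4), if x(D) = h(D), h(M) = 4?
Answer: -1280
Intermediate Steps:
x(D) = 4
J = 2
H(Q) = 2*Q²*(8 + Q) (H(Q) = Q*((Q + 8)*(2*Q)) = Q*((8 + Q)*(2*Q)) = Q*(2*Q*(8 + Q)) = 2*Q²*(8 + Q))
P = 80 (P = 2*2²*(8 + 2) = 2*4*10 = 80)
(P*x(-4))*(-4) = (80*4)*(-4) = 320*(-4) = -1280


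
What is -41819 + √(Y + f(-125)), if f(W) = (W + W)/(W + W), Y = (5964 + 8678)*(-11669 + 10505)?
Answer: -41819 + I*√17043287 ≈ -41819.0 + 4128.4*I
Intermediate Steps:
Y = -17043288 (Y = 14642*(-1164) = -17043288)
f(W) = 1 (f(W) = (2*W)/((2*W)) = (2*W)*(1/(2*W)) = 1)
-41819 + √(Y + f(-125)) = -41819 + √(-17043288 + 1) = -41819 + √(-17043287) = -41819 + I*√17043287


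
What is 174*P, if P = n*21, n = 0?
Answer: 0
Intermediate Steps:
P = 0 (P = 0*21 = 0)
174*P = 174*0 = 0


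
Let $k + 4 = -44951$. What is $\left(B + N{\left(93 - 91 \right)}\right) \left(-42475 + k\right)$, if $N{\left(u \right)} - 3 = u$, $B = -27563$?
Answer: $2409395940$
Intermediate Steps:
$N{\left(u \right)} = 3 + u$
$k = -44955$ ($k = -4 - 44951 = -44955$)
$\left(B + N{\left(93 - 91 \right)}\right) \left(-42475 + k\right) = \left(-27563 + \left(3 + \left(93 - 91\right)\right)\right) \left(-42475 - 44955\right) = \left(-27563 + \left(3 + 2\right)\right) \left(-87430\right) = \left(-27563 + 5\right) \left(-87430\right) = \left(-27558\right) \left(-87430\right) = 2409395940$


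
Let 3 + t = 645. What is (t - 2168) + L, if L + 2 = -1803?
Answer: -3331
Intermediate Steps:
L = -1805 (L = -2 - 1803 = -1805)
t = 642 (t = -3 + 645 = 642)
(t - 2168) + L = (642 - 2168) - 1805 = -1526 - 1805 = -3331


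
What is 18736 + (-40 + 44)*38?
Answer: 18888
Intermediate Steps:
18736 + (-40 + 44)*38 = 18736 + 4*38 = 18736 + 152 = 18888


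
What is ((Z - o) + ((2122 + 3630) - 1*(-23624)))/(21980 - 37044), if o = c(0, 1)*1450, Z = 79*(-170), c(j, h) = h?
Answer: -1812/1883 ≈ -0.96229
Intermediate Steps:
Z = -13430
o = 1450 (o = 1*1450 = 1450)
((Z - o) + ((2122 + 3630) - 1*(-23624)))/(21980 - 37044) = ((-13430 - 1*1450) + ((2122 + 3630) - 1*(-23624)))/(21980 - 37044) = ((-13430 - 1450) + (5752 + 23624))/(-15064) = (-14880 + 29376)*(-1/15064) = 14496*(-1/15064) = -1812/1883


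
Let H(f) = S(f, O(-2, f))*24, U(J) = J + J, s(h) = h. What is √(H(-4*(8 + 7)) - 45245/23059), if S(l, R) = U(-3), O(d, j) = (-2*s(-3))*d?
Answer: I*√77610621719/23059 ≈ 12.081*I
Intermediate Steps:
U(J) = 2*J
O(d, j) = 6*d (O(d, j) = (-2*(-3))*d = 6*d)
S(l, R) = -6 (S(l, R) = 2*(-3) = -6)
H(f) = -144 (H(f) = -6*24 = -144)
√(H(-4*(8 + 7)) - 45245/23059) = √(-144 - 45245/23059) = √(-3365741/23059) = I*√77610621719/23059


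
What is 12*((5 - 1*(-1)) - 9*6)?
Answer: -576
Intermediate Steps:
12*((5 - 1*(-1)) - 9*6) = 12*((5 + 1) - 54) = 12*(6 - 54) = 12*(-48) = -576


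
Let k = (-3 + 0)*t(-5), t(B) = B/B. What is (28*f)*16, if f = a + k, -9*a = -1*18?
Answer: -448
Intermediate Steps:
t(B) = 1
a = 2 (a = -(-1)*18/9 = -1/9*(-18) = 2)
k = -3 (k = (-3 + 0)*1 = -3*1 = -3)
f = -1 (f = 2 - 3 = -1)
(28*f)*16 = (28*(-1))*16 = -28*16 = -448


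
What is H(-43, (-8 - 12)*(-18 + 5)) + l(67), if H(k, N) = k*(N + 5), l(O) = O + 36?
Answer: -11292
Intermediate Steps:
l(O) = 36 + O
H(k, N) = k*(5 + N)
H(-43, (-8 - 12)*(-18 + 5)) + l(67) = -43*(5 + (-8 - 12)*(-18 + 5)) + (36 + 67) = -43*(5 - 20*(-13)) + 103 = -43*(5 + 260) + 103 = -43*265 + 103 = -11395 + 103 = -11292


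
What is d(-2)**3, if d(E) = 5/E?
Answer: -125/8 ≈ -15.625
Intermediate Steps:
d(-2)**3 = (5/(-2))**3 = (5*(-1/2))**3 = (-5/2)**3 = -125/8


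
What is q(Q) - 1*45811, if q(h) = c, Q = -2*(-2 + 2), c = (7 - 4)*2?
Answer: -45805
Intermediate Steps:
c = 6 (c = 3*2 = 6)
Q = 0 (Q = -2*0 = 0)
q(h) = 6
q(Q) - 1*45811 = 6 - 1*45811 = 6 - 45811 = -45805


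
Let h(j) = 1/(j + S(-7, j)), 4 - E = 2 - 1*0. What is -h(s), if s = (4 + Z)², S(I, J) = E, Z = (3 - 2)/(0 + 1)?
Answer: -1/27 ≈ -0.037037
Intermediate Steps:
Z = 1 (Z = 1/1 = 1*1 = 1)
E = 2 (E = 4 - (2 - 1*0) = 4 - (2 + 0) = 4 - 1*2 = 4 - 2 = 2)
S(I, J) = 2
s = 25 (s = (4 + 1)² = 5² = 25)
h(j) = 1/(2 + j) (h(j) = 1/(j + 2) = 1/(2 + j))
-h(s) = -1/(2 + 25) = -1/27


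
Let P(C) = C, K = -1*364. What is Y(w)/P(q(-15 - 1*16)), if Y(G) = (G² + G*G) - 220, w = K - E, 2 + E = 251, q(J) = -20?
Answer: -375659/10 ≈ -37566.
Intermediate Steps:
K = -364
E = 249 (E = -2 + 251 = 249)
w = -613 (w = -364 - 1*249 = -364 - 249 = -613)
Y(G) = -220 + 2*G² (Y(G) = (G² + G²) - 220 = 2*G² - 220 = -220 + 2*G²)
Y(w)/P(q(-15 - 1*16)) = (-220 + 2*(-613)²)/(-20) = (-220 + 2*375769)*(-1/20) = (-220 + 751538)*(-1/20) = 751318*(-1/20) = -375659/10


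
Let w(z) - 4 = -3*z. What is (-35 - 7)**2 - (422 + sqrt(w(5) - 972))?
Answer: 1342 - I*sqrt(983) ≈ 1342.0 - 31.353*I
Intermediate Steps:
w(z) = 4 - 3*z
(-35 - 7)**2 - (422 + sqrt(w(5) - 972)) = (-35 - 7)**2 - (422 + sqrt((4 - 3*5) - 972)) = (-42)**2 - (422 + sqrt((4 - 15) - 972)) = 1764 - (422 + sqrt(-11 - 972)) = 1764 - (422 + sqrt(-983)) = 1764 - (422 + I*sqrt(983)) = 1764 + (-422 - I*sqrt(983)) = 1342 - I*sqrt(983)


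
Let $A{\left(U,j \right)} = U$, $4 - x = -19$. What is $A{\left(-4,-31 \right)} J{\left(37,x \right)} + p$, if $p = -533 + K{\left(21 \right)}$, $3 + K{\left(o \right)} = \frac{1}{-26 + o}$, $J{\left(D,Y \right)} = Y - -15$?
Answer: $- \frac{3441}{5} \approx -688.2$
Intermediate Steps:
$x = 23$ ($x = 4 - -19 = 4 + 19 = 23$)
$J{\left(D,Y \right)} = 15 + Y$ ($J{\left(D,Y \right)} = Y + 15 = 15 + Y$)
$K{\left(o \right)} = -3 + \frac{1}{-26 + o}$
$p = - \frac{2681}{5}$ ($p = -533 + \frac{79 - 63}{-26 + 21} = -533 + \frac{79 - 63}{-5} = -533 - \frac{16}{5} = - \frac{2681}{5} \approx -536.2$)
$A{\left(-4,-31 \right)} J{\left(37,x \right)} + p = - 4 \left(15 + 23\right) - \frac{2681}{5} = \left(-4\right) 38 - \frac{2681}{5} = -152 - \frac{2681}{5} = - \frac{3441}{5}$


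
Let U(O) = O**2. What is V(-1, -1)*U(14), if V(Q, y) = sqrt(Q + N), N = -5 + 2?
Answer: 392*I ≈ 392.0*I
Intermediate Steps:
N = -3
V(Q, y) = sqrt(-3 + Q) (V(Q, y) = sqrt(Q - 3) = sqrt(-3 + Q))
V(-1, -1)*U(14) = sqrt(-3 - 1)*14**2 = sqrt(-4)*196 = (2*I)*196 = 392*I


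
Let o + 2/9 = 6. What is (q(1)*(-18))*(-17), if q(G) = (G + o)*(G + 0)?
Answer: 2074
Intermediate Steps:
o = 52/9 (o = -2/9 + 6 = 52/9 ≈ 5.7778)
q(G) = G*(52/9 + G) (q(G) = (G + 52/9)*(G + 0) = (52/9 + G)*G = G*(52/9 + G))
(q(1)*(-18))*(-17) = (((⅑)*1*(52 + 9*1))*(-18))*(-17) = (((⅑)*1*(52 + 9))*(-18))*(-17) = (((⅑)*1*61)*(-18))*(-17) = ((61/9)*(-18))*(-17) = -122*(-17) = 2074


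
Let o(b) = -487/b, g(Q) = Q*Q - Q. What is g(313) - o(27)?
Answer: 2637199/27 ≈ 97674.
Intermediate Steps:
g(Q) = Q² - Q
g(313) - o(27) = 313*(-1 + 313) - (-487)/27 = 313*312 - (-487)/27 = 97656 - 1*(-487/27) = 97656 + 487/27 = 2637199/27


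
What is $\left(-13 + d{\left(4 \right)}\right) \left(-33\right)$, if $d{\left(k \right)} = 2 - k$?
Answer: $495$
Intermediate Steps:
$\left(-13 + d{\left(4 \right)}\right) \left(-33\right) = \left(-13 + \left(2 - 4\right)\right) \left(-33\right) = \left(-13 - 2\right) \left(-33\right) = \left(-15\right) \left(-33\right) = 495$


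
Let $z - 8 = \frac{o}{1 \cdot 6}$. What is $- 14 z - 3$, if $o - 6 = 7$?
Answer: $- \frac{436}{3} \approx -145.33$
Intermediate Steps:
$o = 13$ ($o = 6 + 7 = 13$)
$z = \frac{61}{6}$ ($z = 8 + \frac{13}{1 \cdot 6} = 8 + \frac{13}{6} = \frac{61}{6} \approx 10.167$)
$- 14 z - 3 = \left(-14\right) \frac{61}{6} - 3 = - \frac{427}{3} - 3 = - \frac{436}{3}$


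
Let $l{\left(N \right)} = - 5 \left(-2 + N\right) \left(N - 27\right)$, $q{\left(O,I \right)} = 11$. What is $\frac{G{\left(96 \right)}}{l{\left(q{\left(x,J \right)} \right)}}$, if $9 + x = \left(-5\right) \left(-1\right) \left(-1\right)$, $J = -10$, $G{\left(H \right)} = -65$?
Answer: $- \frac{13}{144} \approx -0.090278$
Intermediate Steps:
$x = -14$ ($x = -9 + \left(-5\right) \left(-1\right) \left(-1\right) = -9 + 5 \left(-1\right) = -9 - 5 = -14$)
$l{\left(N \right)} = \left(-27 + N\right) \left(10 - 5 N\right)$ ($l{\left(N \right)} = \left(10 - 5 N\right) \left(-27 + N\right) = \left(-27 + N\right) \left(10 - 5 N\right)$)
$\frac{G{\left(96 \right)}}{l{\left(q{\left(x,J \right)} \right)}} = - \frac{65}{-270 - 5 \cdot 11^{2} + 145 \cdot 11} = - \frac{65}{-270 - 605 + 1595} = - \frac{65}{720} = \left(-65\right) \frac{1}{720} = - \frac{13}{144}$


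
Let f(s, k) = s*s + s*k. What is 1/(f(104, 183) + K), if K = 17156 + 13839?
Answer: 1/60843 ≈ 1.6436e-5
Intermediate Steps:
K = 30995
f(s, k) = s² + k*s
1/(f(104, 183) + K) = 1/(104*(183 + 104) + 30995) = 1/(104*287 + 30995) = 1/(29848 + 30995) = 1/60843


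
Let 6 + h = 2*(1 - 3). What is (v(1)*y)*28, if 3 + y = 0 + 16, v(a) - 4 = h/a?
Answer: -2184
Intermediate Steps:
h = -10 (h = -6 + 2*(1 - 3) = -6 + 2*(-2) = -6 - 4 = -10)
v(a) = 4 - 10/a
y = 13 (y = -3 + (0 + 16) = -3 + 16 = 13)
(v(1)*y)*28 = ((4 - 10/1)*13)*28 = ((4 - 10*1)*13)*28 = ((4 - 10)*13)*28 = -6*13*28 = -78*28 = -2184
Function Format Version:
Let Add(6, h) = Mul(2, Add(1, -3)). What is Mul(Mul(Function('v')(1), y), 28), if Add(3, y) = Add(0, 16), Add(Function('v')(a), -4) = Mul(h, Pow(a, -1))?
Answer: -2184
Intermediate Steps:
h = -10 (h = Add(-6, Mul(2, Add(1, -3))) = Add(-6, Mul(2, -2)) = Add(-6, -4) = -10)
Function('v')(a) = Add(4, Mul(-10, Pow(a, -1)))
y = 13 (y = Add(-3, Add(0, 16)) = Add(-3, 16) = 13)
Mul(Mul(Function('v')(1), y), 28) = Mul(Mul(Add(4, Mul(-10, Pow(1, -1))), 13), 28) = Mul(Mul(Add(4, Mul(-10, 1)), 13), 28) = Mul(Mul(Add(4, -10), 13), 28) = Mul(Mul(-6, 13), 28) = Mul(-78, 28) = -2184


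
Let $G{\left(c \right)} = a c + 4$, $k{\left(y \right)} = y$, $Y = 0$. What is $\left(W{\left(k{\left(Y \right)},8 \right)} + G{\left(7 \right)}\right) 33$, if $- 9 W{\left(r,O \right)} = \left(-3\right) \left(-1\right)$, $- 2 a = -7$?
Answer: $\frac{1859}{2} \approx 929.5$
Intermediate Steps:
$a = \frac{7}{2}$ ($a = \left(- \frac{1}{2}\right) \left(-7\right) = \frac{7}{2} \approx 3.5$)
$W{\left(r,O \right)} = - \frac{1}{3}$ ($W{\left(r,O \right)} = - \frac{\left(-3\right) \left(-1\right)}{9} = \left(- \frac{1}{9}\right) 3 = - \frac{1}{3}$)
$G{\left(c \right)} = 4 + \frac{7 c}{2}$ ($G{\left(c \right)} = \frac{7 c}{2} + 4 = 4 + \frac{7 c}{2}$)
$\left(W{\left(k{\left(Y \right)},8 \right)} + G{\left(7 \right)}\right) 33 = \left(- \frac{1}{3} + \left(4 + \frac{7}{2} \cdot 7\right)\right) 33 = \left(- \frac{1}{3} + \left(4 + \frac{49}{2}\right)\right) 33 = \left(- \frac{1}{3} + \frac{57}{2}\right) 33 = \frac{169}{6} \cdot 33 = \frac{1859}{2}$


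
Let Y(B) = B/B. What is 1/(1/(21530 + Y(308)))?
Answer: 21531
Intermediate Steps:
Y(B) = 1
1/(1/(21530 + Y(308))) = 1/(1/(21530 + 1)) = 1/(1/21531) = 21531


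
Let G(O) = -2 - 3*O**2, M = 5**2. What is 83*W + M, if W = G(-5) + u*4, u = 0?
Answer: -6366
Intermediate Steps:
M = 25
G(O) = -2 - 3*O**2
W = -77 (W = (-2 - 3*(-5)**2) + 0*4 = (-2 - 3*25) + 0 = (-2 - 75) + 0 = -77 + 0 = -77)
83*W + M = 83*(-77) + 25 = -6391 + 25 = -6366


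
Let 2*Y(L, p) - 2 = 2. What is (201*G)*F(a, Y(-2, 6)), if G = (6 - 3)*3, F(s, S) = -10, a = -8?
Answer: -18090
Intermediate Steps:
Y(L, p) = 2 (Y(L, p) = 1 + (1/2)*2 = 1 + 1 = 2)
G = 9 (G = 3*3 = 9)
(201*G)*F(a, Y(-2, 6)) = (201*9)*(-10) = 1809*(-10) = -18090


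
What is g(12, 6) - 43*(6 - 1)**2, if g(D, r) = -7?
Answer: -1082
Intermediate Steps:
g(12, 6) - 43*(6 - 1)**2 = -7 - 43*(6 - 1)**2 = -7 - 43*5**2 = -7 - 43*25 = -7 - 1075 = -1082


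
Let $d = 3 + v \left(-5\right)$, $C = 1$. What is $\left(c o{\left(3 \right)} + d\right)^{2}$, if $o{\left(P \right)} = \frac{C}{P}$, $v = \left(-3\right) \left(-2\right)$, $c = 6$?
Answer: $625$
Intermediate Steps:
$v = 6$
$o{\left(P \right)} = \frac{1}{P}$ ($o{\left(P \right)} = 1 \frac{1}{P} = \frac{1}{P}$)
$d = -27$ ($d = 3 + 6 \left(-5\right) = 3 - 30 = -27$)
$\left(c o{\left(3 \right)} + d\right)^{2} = \left(\frac{6}{3} - 27\right)^{2} = \left(6 \cdot \frac{1}{3} - 27\right)^{2} = \left(2 - 27\right)^{2} = \left(-25\right)^{2} = 625$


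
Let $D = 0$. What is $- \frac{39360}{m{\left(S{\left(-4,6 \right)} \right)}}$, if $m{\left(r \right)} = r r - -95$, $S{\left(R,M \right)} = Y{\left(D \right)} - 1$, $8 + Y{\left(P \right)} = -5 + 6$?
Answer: $- \frac{13120}{53} \approx -247.55$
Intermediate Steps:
$Y{\left(P \right)} = -7$ ($Y{\left(P \right)} = -8 + \left(-5 + 6\right) = -8 + 1 = -7$)
$S{\left(R,M \right)} = -8$ ($S{\left(R,M \right)} = -7 - 1 = -8$)
$m{\left(r \right)} = 95 + r^{2}$ ($m{\left(r \right)} = r^{2} + 95 = 95 + r^{2}$)
$- \frac{39360}{m{\left(S{\left(-4,6 \right)} \right)}} = - \frac{39360}{95 + \left(-8\right)^{2}} = - \frac{39360}{95 + 64} = - \frac{39360}{159} = \left(-39360\right) \frac{1}{159} = - \frac{13120}{53}$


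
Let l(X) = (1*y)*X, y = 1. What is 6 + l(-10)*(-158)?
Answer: 1586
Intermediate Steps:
l(X) = X (l(X) = (1*1)*X = 1*X = X)
6 + l(-10)*(-158) = 6 - 10*(-158) = 6 + 1580 = 1586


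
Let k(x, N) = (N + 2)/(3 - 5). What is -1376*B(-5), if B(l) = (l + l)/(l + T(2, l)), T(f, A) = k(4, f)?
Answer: -13760/7 ≈ -1965.7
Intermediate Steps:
k(x, N) = -1 - N/2 (k(x, N) = (2 + N)/(-2) = (2 + N)*(-½) = -1 - N/2)
T(f, A) = -1 - f/2
B(l) = 2*l/(-2 + l) (B(l) = (l + l)/(l + (-1 - ½*2)) = (2*l)/(l + (-1 - 1)) = (2*l)/(l - 2) = (2*l)/(-2 + l) = 2*l/(-2 + l))
-1376*B(-5) = -2752*(-5)/(-2 - 5) = -2752*(-5)/(-7) = -2752*(-5)*(-1)/7 = -1376*10/7 = -13760/7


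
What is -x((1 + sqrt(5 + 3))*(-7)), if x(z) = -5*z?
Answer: -35 - 70*sqrt(2) ≈ -133.99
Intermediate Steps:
-x((1 + sqrt(5 + 3))*(-7)) = -(-5)*(1 + sqrt(5 + 3))*(-7) = -(-5)*(1 + sqrt(8))*(-7) = -(-5)*(1 + 2*sqrt(2))*(-7) = -(-5)*(-7 - 14*sqrt(2)) = -(35 + 70*sqrt(2)) = -35 - 70*sqrt(2)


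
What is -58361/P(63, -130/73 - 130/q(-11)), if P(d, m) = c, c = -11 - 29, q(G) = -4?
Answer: 58361/40 ≈ 1459.0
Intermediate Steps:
c = -40
P(d, m) = -40
-58361/P(63, -130/73 - 130/q(-11)) = -58361/(-40) = -58361*(-1/40) = 58361/40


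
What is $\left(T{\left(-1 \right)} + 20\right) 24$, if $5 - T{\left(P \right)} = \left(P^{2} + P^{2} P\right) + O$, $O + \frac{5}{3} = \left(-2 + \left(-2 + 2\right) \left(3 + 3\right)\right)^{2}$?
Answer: $544$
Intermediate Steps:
$O = \frac{7}{3}$ ($O = - \frac{5}{3} + \left(-2 + \left(-2 + 2\right) \left(3 + 3\right)\right)^{2} = - \frac{5}{3} + \left(-2 + 0 \cdot 6\right)^{2} = - \frac{5}{3} + \left(-2 + 0\right)^{2} = - \frac{5}{3} + \left(-2\right)^{2} = - \frac{5}{3} + 4 = \frac{7}{3} \approx 2.3333$)
$T{\left(P \right)} = \frac{8}{3} - P^{2} - P^{3}$ ($T{\left(P \right)} = 5 - \left(\left(P^{2} + P^{2} P\right) + \frac{7}{3}\right) = 5 - \left(\left(P^{2} + P^{3}\right) + \frac{7}{3}\right) = 5 - \left(\frac{7}{3} + P^{2} + P^{3}\right) = \frac{8}{3} - P^{2} - P^{3}$)
$\left(T{\left(-1 \right)} + 20\right) 24 = \left(\left(\frac{8}{3} - \left(-1\right)^{2} - \left(-1\right)^{3}\right) + 20\right) 24 = \left(\left(\frac{8}{3} - 1 - -1\right) + 20\right) 24 = \left(\left(\frac{8}{3} - 1 + 1\right) + 20\right) 24 = \left(\frac{8}{3} + 20\right) 24 = \frac{68}{3} \cdot 24 = 544$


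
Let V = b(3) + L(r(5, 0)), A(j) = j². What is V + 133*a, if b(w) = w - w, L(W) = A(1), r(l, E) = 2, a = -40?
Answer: -5319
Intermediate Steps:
L(W) = 1 (L(W) = 1² = 1)
b(w) = 0
V = 1 (V = 0 + 1 = 1)
V + 133*a = 1 + 133*(-40) = 1 - 5320 = -5319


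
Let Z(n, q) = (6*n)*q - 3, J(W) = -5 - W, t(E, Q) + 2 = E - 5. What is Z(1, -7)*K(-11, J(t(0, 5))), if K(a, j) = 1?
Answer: -45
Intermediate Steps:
t(E, Q) = -7 + E (t(E, Q) = -2 + (E - 5) = -2 + (-5 + E) = -7 + E)
Z(n, q) = -3 + 6*n*q (Z(n, q) = 6*n*q - 3 = -3 + 6*n*q)
Z(1, -7)*K(-11, J(t(0, 5))) = (-3 + 6*1*(-7))*1 = (-3 - 42)*1 = -45*1 = -45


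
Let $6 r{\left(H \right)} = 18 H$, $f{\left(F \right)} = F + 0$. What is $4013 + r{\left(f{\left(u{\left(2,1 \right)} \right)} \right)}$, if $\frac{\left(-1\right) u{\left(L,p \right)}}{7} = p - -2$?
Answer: $3950$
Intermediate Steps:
$u{\left(L,p \right)} = -14 - 7 p$ ($u{\left(L,p \right)} = - 7 \left(p - -2\right) = - 7 \left(p + 2\right) = - 7 \left(2 + p\right) = -14 - 7 p$)
$f{\left(F \right)} = F$
$r{\left(H \right)} = 3 H$ ($r{\left(H \right)} = \frac{18 H}{6} = 3 H$)
$4013 + r{\left(f{\left(u{\left(2,1 \right)} \right)} \right)} = 4013 + 3 \left(-14 - 7\right) = 4013 + 3 \left(-21\right) = 4013 - 63 = 3950$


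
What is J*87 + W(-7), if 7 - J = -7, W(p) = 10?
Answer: 1228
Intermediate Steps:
J = 14 (J = 7 - 1*(-7) = 7 + 7 = 14)
J*87 + W(-7) = 14*87 + 10 = 1218 + 10 = 1228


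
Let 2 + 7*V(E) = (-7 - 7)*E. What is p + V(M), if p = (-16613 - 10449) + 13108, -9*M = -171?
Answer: -97946/7 ≈ -13992.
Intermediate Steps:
M = 19 (M = -1/9*(-171) = 19)
p = -13954 (p = -27062 + 13108 = -13954)
V(E) = -2/7 - 2*E (V(E) = -2/7 + ((-7 - 7)*E)/7 = -2/7 + (-14*E)/7 = -2/7 - 2*E)
p + V(M) = -13954 + (-2/7 - 2*19) = -13954 + (-2/7 - 38) = -13954 - 268/7 = -97946/7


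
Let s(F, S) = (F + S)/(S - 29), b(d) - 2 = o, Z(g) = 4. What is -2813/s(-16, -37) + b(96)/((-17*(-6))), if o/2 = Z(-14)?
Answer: -9468293/2703 ≈ -3502.9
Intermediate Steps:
o = 8 (o = 2*4 = 8)
b(d) = 10 (b(d) = 2 + 8 = 10)
s(F, S) = (F + S)/(-29 + S)
-2813/s(-16, -37) + b(96)/((-17*(-6))) = -2813*(-29 - 37)/(-16 - 37) + 10/((-17*(-6))) = -2813/(-53/(-66)) + 10/102 = -2813/((-1/66*(-53))) + 10*(1/102) = -2813/53/66 + 5/51 = -2813*66/53 + 5/51 = -185658/53 + 5/51 = -9468293/2703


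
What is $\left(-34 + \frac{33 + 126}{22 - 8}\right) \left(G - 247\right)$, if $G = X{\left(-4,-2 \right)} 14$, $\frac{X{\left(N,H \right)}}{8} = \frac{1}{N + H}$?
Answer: $\frac{252649}{42} \approx 6015.5$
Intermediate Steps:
$X{\left(N,H \right)} = \frac{8}{H + N}$ ($X{\left(N,H \right)} = \frac{8}{N + H} = \frac{8}{H + N}$)
$G = - \frac{56}{3}$ ($G = \frac{8}{-2 - 4} \cdot 14 = \frac{8}{-6} \cdot 14 = 8 \left(- \frac{1}{6}\right) 14 = \left(- \frac{4}{3}\right) 14 = - \frac{56}{3} \approx -18.667$)
$\left(-34 + \frac{33 + 126}{22 - 8}\right) \left(G - 247\right) = \left(-34 + \frac{33 + 126}{22 - 8}\right) \left(- \frac{56}{3} - 247\right) = \left(-34 + \frac{159}{14}\right) \left(- \frac{797}{3}\right) = \left(- \frac{317}{14}\right) \left(- \frac{797}{3}\right) = \frac{252649}{42}$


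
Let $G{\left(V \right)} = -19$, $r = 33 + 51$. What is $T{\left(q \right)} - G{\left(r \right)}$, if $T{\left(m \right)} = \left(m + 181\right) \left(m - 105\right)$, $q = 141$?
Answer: $11611$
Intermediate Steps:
$r = 84$
$T{\left(m \right)} = \left(-105 + m\right) \left(181 + m\right)$ ($T{\left(m \right)} = \left(181 + m\right) \left(-105 + m\right) = \left(-105 + m\right) \left(181 + m\right)$)
$T{\left(q \right)} - G{\left(r \right)} = \left(-19005 + 141^{2} + 76 \cdot 141\right) - -19 = \left(-19005 + 19881 + 10716\right) + 19 = 11592 + 19 = 11611$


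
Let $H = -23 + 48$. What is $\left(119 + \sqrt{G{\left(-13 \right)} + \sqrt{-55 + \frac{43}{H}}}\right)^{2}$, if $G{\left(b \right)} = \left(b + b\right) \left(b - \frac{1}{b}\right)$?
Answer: $\frac{\left(595 + \sqrt{30} \sqrt{280 + i \sqrt{37}}\right)^{2}}{25} \approx 18860.0 + 54.684 i$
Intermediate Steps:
$H = 25$
$G{\left(b \right)} = 2 b \left(b - \frac{1}{b}\right)$
$\left(119 + \sqrt{G{\left(-13 \right)} + \sqrt{-55 + \frac{43}{H}}}\right)^{2} = \left(119 + \sqrt{\left(-2 + 2 \left(-13\right)^{2}\right) + \sqrt{-55 + \frac{43}{25}}}\right)^{2} = \left(119 + \sqrt{\left(-2 + 2 \cdot 169\right) + \sqrt{-55 + 43 \cdot \frac{1}{25}}}\right)^{2} = \left(119 + \sqrt{\left(-2 + 338\right) + \sqrt{-55 + \frac{43}{25}}}\right)^{2} = \left(119 + \sqrt{336 + \sqrt{- \frac{1332}{25}}}\right)^{2} = \left(119 + \sqrt{336 + \frac{6 i \sqrt{37}}{5}}\right)^{2}$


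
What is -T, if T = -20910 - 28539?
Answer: 49449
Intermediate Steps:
T = -49449
-T = -1*(-49449) = 49449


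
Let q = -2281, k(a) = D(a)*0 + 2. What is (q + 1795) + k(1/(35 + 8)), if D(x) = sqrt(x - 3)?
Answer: -484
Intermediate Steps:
D(x) = sqrt(-3 + x)
k(a) = 2 (k(a) = sqrt(-3 + a)*0 + 2 = 0 + 2 = 2)
(q + 1795) + k(1/(35 + 8)) = (-2281 + 1795) + 2 = -486 + 2 = -484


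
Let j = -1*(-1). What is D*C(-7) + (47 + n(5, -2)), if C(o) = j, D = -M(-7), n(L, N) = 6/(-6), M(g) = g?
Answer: 53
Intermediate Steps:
n(L, N) = -1 (n(L, N) = 6*(-⅙) = -1)
D = 7 (D = -1*(-7) = 7)
j = 1
C(o) = 1
D*C(-7) + (47 + n(5, -2)) = 7*1 + (47 - 1) = 7 + 46 = 53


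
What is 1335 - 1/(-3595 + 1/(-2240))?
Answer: 10750491575/8052801 ≈ 1335.0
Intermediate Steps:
1335 - 1/(-3595 + 1/(-2240)) = 1335 - 1/(-3595 - 1/2240) = 1335 - 1/(-8052801/2240) = 1335 - 1*(-2240/8052801) = 1335 + 2240/8052801 = 10750491575/8052801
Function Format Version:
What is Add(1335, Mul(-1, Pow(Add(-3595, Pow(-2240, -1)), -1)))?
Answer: Rational(10750491575, 8052801) ≈ 1335.0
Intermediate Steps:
Add(1335, Mul(-1, Pow(Add(-3595, Pow(-2240, -1)), -1))) = Add(1335, Mul(-1, Pow(Add(-3595, Rational(-1, 2240)), -1))) = Add(1335, Mul(-1, Pow(Rational(-8052801, 2240), -1))) = Add(1335, Mul(-1, Rational(-2240, 8052801))) = Add(1335, Rational(2240, 8052801)) = Rational(10750491575, 8052801)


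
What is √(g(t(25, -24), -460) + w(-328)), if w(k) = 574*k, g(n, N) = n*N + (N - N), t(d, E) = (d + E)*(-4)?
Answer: 8*I*√2913 ≈ 431.78*I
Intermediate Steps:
t(d, E) = -4*E - 4*d (t(d, E) = (E + d)*(-4) = -4*E - 4*d)
g(n, N) = N*n (g(n, N) = N*n + 0 = N*n)
√(g(t(25, -24), -460) + w(-328)) = √(-460*(-4*(-24) - 4*25) + 574*(-328)) = √(-460*(96 - 100) - 188272) = √(-460*(-4) - 188272) = √(1840 - 188272) = √(-186432) = 8*I*√2913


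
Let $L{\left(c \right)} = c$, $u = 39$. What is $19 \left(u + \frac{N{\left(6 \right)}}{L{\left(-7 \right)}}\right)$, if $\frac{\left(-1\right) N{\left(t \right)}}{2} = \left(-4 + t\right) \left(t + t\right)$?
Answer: $\frac{6099}{7} \approx 871.29$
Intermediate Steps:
$N{\left(t \right)} = - 4 t \left(-4 + t\right)$ ($N{\left(t \right)} = - 2 \left(-4 + t\right) \left(t + t\right) = - 2 \left(-4 + t\right) 2 t = - 2 \cdot 2 t \left(-4 + t\right) = - 4 t \left(-4 + t\right)$)
$19 \left(u + \frac{N{\left(6 \right)}}{L{\left(-7 \right)}}\right) = 19 \left(39 + \frac{4 \cdot 6 \left(4 - 6\right)}{-7}\right) = 19 \left(39 + 4 \cdot 6 \left(4 - 6\right) \left(- \frac{1}{7}\right)\right) = 19 \left(39 + 4 \cdot 6 \left(-2\right) \left(- \frac{1}{7}\right)\right) = 19 \left(39 - - \frac{48}{7}\right) = 19 \left(39 + \frac{48}{7}\right) = 19 \cdot \frac{321}{7} = \frac{6099}{7}$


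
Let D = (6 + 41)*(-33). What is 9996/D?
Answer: -3332/517 ≈ -6.4449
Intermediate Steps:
D = -1551 (D = 47*(-33) = -1551)
9996/D = 9996/(-1551) = 9996*(-1/1551) = -3332/517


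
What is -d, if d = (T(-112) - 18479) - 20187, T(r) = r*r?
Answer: 26122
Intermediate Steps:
T(r) = r**2
d = -26122 (d = ((-112)**2 - 18479) - 20187 = (12544 - 18479) - 20187 = -5935 - 20187 = -26122)
-d = -1*(-26122) = 26122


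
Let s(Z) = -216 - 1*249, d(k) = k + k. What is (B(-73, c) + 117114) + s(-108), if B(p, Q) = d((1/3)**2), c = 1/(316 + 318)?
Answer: 1049843/9 ≈ 1.1665e+5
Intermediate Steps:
c = 1/634 ≈ 0.0015773
d(k) = 2*k
B(p, Q) = 2/9 (B(p, Q) = 2*(1/3)**2 = 2*(1/9) = 2/9)
s(Z) = -465 (s(Z) = -216 - 249 = -465)
(B(-73, c) + 117114) + s(-108) = (2/9 + 117114) - 465 = 1054028/9 - 465 = 1049843/9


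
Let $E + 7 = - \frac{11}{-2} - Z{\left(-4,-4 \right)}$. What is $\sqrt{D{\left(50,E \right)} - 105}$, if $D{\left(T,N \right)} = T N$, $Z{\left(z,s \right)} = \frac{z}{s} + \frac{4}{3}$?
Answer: $\frac{i \sqrt{2670}}{3} \approx 17.224 i$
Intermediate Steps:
$Z{\left(z,s \right)} = \frac{4}{3} + \frac{z}{s}$ ($Z{\left(z,s \right)} = \frac{z}{s} + 4 \cdot \frac{1}{3} = \frac{z}{s} + \frac{4}{3} = \frac{4}{3} + \frac{z}{s}$)
$E = - \frac{23}{6}$ ($E = -7 - \left(\frac{4}{3} + 1 - \frac{11}{2}\right) = -7 - \left(- \frac{25}{6} + 1\right) = -7 + \left(\frac{11}{2} - \left(\frac{4}{3} + 1\right)\right) = -7 + \left(\frac{11}{2} - \frac{7}{3}\right) = -7 + \frac{19}{6} = - \frac{23}{6} \approx -3.8333$)
$D{\left(T,N \right)} = N T$
$\sqrt{D{\left(50,E \right)} - 105} = \sqrt{\left(- \frac{23}{6}\right) 50 - 105} = \sqrt{- \frac{575}{3} - 105} = \sqrt{- \frac{890}{3}} = \frac{i \sqrt{2670}}{3}$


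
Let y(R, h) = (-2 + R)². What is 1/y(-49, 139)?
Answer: 1/2601 ≈ 0.00038447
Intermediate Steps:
1/y(-49, 139) = 1/((-2 - 49)²) = 1/((-51)²) = 1/2601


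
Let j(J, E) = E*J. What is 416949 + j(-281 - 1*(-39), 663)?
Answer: 256503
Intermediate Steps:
416949 + j(-281 - 1*(-39), 663) = 416949 + 663*(-281 - 1*(-39)) = 416949 + 663*(-281 + 39) = 416949 + 663*(-242) = 416949 - 160446 = 256503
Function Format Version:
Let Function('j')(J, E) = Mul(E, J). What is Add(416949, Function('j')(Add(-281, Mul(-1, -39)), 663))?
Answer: 256503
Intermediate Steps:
Add(416949, Function('j')(Add(-281, Mul(-1, -39)), 663)) = Add(416949, Mul(663, Add(-281, Mul(-1, -39)))) = Add(416949, Mul(663, Add(-281, 39))) = Add(416949, Mul(663, -242)) = Add(416949, -160446) = 256503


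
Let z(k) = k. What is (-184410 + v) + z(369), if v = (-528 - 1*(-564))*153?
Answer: -178533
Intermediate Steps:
v = 5508 (v = (-528 + 564)*153 = 36*153 = 5508)
(-184410 + v) + z(369) = (-184410 + 5508) + 369 = -178902 + 369 = -178533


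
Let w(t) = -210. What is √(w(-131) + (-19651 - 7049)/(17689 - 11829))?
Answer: 3*I*√2046605/293 ≈ 14.648*I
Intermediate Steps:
√(w(-131) + (-19651 - 7049)/(17689 - 11829)) = √(-210 + (-19651 - 7049)/(17689 - 11829)) = √(-210 - 26700/5860) = √(-210 - 26700*1/5860) = √(-210 - 1335/293) = √(-62865/293) = 3*I*√2046605/293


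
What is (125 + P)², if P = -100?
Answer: 625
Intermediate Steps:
(125 + P)² = (125 - 100)² = 25² = 625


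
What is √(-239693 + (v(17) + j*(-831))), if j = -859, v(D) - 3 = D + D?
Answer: 7*√9677 ≈ 688.60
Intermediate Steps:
v(D) = 3 + 2*D (v(D) = 3 + (D + D) = 3 + 2*D)
√(-239693 + (v(17) + j*(-831))) = √(-239693 + ((3 + 2*17) - 859*(-831))) = √(-239693 + ((3 + 34) + 713829)) = √(-239693 + (37 + 713829)) = √(-239693 + 713866) = √474173 = 7*√9677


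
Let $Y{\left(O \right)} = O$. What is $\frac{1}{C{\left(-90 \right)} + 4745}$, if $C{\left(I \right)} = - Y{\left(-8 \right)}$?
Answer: $\frac{1}{4753} \approx 0.00021039$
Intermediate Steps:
$C{\left(I \right)} = 8$ ($C{\left(I \right)} = \left(-1\right) \left(-8\right) = 8$)
$\frac{1}{C{\left(-90 \right)} + 4745} = \frac{1}{8 + 4745} = \frac{1}{4753}$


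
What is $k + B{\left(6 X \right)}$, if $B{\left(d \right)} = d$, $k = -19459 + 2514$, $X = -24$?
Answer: $-17089$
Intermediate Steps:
$k = -16945$
$k + B{\left(6 X \right)} = -16945 + 6 \left(-24\right) = -16945 - 144 = -17089$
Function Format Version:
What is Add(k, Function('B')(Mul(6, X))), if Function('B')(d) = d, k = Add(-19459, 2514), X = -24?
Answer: -17089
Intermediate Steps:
k = -16945
Add(k, Function('B')(Mul(6, X))) = Add(-16945, Mul(6, -24)) = Add(-16945, -144) = -17089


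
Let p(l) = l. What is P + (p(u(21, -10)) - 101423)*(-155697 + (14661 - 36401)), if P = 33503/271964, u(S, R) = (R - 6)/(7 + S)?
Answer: 4894344167692163/271964 ≈ 1.7996e+10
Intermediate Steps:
u(S, R) = (-6 + R)/(7 + S)
P = 33503/271964 (P = 33503*(1/271964) = 33503/271964 ≈ 0.12319)
P + (p(u(21, -10)) - 101423)*(-155697 + (14661 - 36401)) = 33503/271964 + ((-6 - 10)/(7 + 21) - 101423)*(-155697 + (14661 - 36401)) = 33503/271964 + (-16/28 - 101423)*(-155697 - 21740) = 33503/271964 + ((1/28)*(-16) - 101423)*(-177437) = 33503/271964 + (-4/7 - 101423)*(-177437) = 33503/271964 - 709965/7*(-177437) = 33503/271964 + 125974059705/7 = 4894344167692163/271964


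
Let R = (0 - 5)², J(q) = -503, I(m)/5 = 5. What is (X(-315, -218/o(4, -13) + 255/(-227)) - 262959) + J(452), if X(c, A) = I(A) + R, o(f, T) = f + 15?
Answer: -263412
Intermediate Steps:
I(m) = 25 (I(m) = 5*5 = 25)
o(f, T) = 15 + f
R = 25 (R = (-5)² = 25)
X(c, A) = 50 (X(c, A) = 25 + 25 = 50)
(X(-315, -218/o(4, -13) + 255/(-227)) - 262959) + J(452) = (50 - 262959) - 503 = -262909 - 503 = -263412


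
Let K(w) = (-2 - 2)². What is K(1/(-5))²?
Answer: 256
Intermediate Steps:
K(w) = 16 (K(w) = (-4)² = 16)
K(1/(-5))² = 16² = 256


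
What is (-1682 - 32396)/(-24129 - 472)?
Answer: 34078/24601 ≈ 1.3852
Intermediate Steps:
(-1682 - 32396)/(-24129 - 472) = -34078/(-24601) = -34078*(-1/24601) = 34078/24601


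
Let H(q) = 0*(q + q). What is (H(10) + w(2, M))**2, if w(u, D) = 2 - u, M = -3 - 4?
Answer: 0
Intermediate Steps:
H(q) = 0 (H(q) = 0*(2*q) = 0)
M = -7
(H(10) + w(2, M))**2 = (0 + (2 - 1*2))**2 = (0 + (2 - 2))**2 = (0 + 0)**2 = 0**2 = 0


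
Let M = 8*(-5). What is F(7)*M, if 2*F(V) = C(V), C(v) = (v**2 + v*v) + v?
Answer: -2100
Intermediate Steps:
M = -40
C(v) = v + 2*v**2 (C(v) = (v**2 + v**2) + v = 2*v**2 + v = v + 2*v**2)
F(V) = V*(1 + 2*V)/2 (F(V) = (V*(1 + 2*V))/2 = V*(1 + 2*V)/2)
F(7)*M = (7*(1/2 + 7))*(-40) = (7*(15/2))*(-40) = (105/2)*(-40) = -2100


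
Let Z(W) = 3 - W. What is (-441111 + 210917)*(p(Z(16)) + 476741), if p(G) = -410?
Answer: -109648538214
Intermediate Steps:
(-441111 + 210917)*(p(Z(16)) + 476741) = (-441111 + 210917)*(-410 + 476741) = -230194*476331 = -109648538214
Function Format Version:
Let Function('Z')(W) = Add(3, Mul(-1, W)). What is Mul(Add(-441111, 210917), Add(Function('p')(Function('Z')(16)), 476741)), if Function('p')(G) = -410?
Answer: -109648538214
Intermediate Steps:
Mul(Add(-441111, 210917), Add(Function('p')(Function('Z')(16)), 476741)) = Mul(Add(-441111, 210917), Add(-410, 476741)) = Mul(-230194, 476331) = -109648538214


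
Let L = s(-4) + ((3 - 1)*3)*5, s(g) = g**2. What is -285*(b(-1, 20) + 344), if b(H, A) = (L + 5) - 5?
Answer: -111150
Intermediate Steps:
L = 46 (L = (-4)**2 + ((3 - 1)*3)*5 = 16 + (2*3)*5 = 16 + 6*5 = 16 + 30 = 46)
b(H, A) = 46 (b(H, A) = (46 + 5) - 5 = 51 - 5 = 46)
-285*(b(-1, 20) + 344) = -285*(46 + 344) = -285*390 = -111150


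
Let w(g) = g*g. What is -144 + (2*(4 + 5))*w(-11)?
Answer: 2034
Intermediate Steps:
w(g) = g²
-144 + (2*(4 + 5))*w(-11) = -144 + (2*(4 + 5))*(-11)² = -144 + (2*9)*121 = -144 + 18*121 = -144 + 2178 = 2034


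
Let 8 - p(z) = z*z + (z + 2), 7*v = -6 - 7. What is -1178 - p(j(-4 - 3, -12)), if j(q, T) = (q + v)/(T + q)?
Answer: -20931686/17689 ≈ -1183.3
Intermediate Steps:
v = -13/7 (v = (-6 - 7)/7 = (1/7)*(-13) = -13/7 ≈ -1.8571)
j(q, T) = (-13/7 + q)/(T + q) (j(q, T) = (q - 13/7)/(T + q) = (-13/7 + q)/(T + q))
p(z) = 6 - z - z**2 (p(z) = 8 - (z*z + (z + 2)) = 8 - (z**2 + (2 + z)) = 8 - (2 + z + z**2) = 8 + (-2 - z - z**2) = 6 - z - z**2)
-1178 - p(j(-4 - 3, -12)) = -1178 - (6 - (-13/7 + (-4 - 3))/(-12 + (-4 - 3)) - ((-13/7 + (-4 - 3))/(-12 + (-4 - 3)))**2) = -1178 - (6 - (-13/7 - 7)/(-12 - 7) - ((-13/7 - 7)/(-12 - 7))**2) = -1178 - (6 - (-62)/((-19)*7) - (-62/7/(-19))**2) = -1178 - (6 - (-1)*(-62)/(19*7) - (-1/19*(-62/7))**2) = -1178 - (6 - 1*62/133 - (62/133)**2) = -1178 - (6 - 62/133 - 1*3844/17689) = -1178 - (6 - 62/133 - 3844/17689) = -1178 - 1*94044/17689 = -1178 - 94044/17689 = -20931686/17689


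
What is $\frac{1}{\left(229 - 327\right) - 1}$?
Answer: $- \frac{1}{99} \approx -0.010101$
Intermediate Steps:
$\frac{1}{\left(229 - 327\right) - 1} = \frac{1}{-98 - 1} = \frac{1}{-99} = - \frac{1}{99}$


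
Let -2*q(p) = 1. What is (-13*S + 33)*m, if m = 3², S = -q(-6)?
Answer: 477/2 ≈ 238.50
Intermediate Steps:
q(p) = -½ (q(p) = -½*1 = -½)
S = ½ (S = -1*(-½) = ½ ≈ 0.50000)
m = 9
(-13*S + 33)*m = (-13*½ + 33)*9 = (-13/2 + 33)*9 = (53/2)*9 = 477/2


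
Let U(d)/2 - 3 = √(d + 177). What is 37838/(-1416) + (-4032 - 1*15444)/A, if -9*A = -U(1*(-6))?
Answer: 1130165/708 - 1623*√19 ≈ -5478.2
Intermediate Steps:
U(d) = 6 + 2*√(177 + d) (U(d) = 6 + 2*√(d + 177) = 6 + 2*√(177 + d))
A = ⅔ + 2*√19/3 (A = -(-1)*(6 + 2*√(177 + 1*(-6)))/9 = -(-1)*(6 + 2*√(177 - 6))/9 = -(-1)*(6 + 2*√171)/9 = -(-1)*(6 + 2*(3*√19))/9 = -(-1)*(6 + 6*√19)/9 = -(-6 - 6*√19)/9 = ⅔ + 2*√19/3 ≈ 3.5726)
37838/(-1416) + (-4032 - 1*15444)/A = 37838/(-1416) + (-4032 - 1*15444)/(⅔ + 2*√19/3) = 37838*(-1/1416) + (-4032 - 15444)/(⅔ + 2*√19/3) = -18919/708 - 19476/(⅔ + 2*√19/3)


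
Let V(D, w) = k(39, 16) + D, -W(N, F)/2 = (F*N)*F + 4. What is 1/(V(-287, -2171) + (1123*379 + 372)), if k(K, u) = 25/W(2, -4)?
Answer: 72/30650519 ≈ 2.3491e-6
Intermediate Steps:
W(N, F) = -8 - 2*N*F² (W(N, F) = -2*((F*N)*F + 4) = -2*(N*F² + 4) = -2*(4 + N*F²) = -8 - 2*N*F²)
k(K, u) = -25/72 (k(K, u) = 25/(-8 - 2*2*(-4)²) = 25/(-8 - 2*2*16) = 25/(-8 - 64) = 25/(-72) = 25*(-1/72) = -25/72)
V(D, w) = -25/72 + D
1/(V(-287, -2171) + (1123*379 + 372)) = 1/((-25/72 - 287) + (1123*379 + 372)) = 1/(-20689/72 + (425617 + 372)) = 1/(-20689/72 + 425989) = 1/(30650519/72) = 72/30650519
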